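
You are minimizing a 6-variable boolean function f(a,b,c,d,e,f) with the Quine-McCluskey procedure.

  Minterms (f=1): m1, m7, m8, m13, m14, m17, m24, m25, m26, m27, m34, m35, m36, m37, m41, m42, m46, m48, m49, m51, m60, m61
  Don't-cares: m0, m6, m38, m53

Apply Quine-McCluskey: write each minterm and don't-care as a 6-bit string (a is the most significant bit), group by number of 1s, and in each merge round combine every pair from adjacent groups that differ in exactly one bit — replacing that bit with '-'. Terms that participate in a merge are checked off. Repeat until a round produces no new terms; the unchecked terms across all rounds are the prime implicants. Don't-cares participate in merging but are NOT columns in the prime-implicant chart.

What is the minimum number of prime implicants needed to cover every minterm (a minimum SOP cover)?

size-2^0 implicants → 000000(✓)  000001(✓)  000110(✓)  000111(✓)  001000(✓)  001101  001110(✓)  010001(✓)  011000(✓)  011001(✓)  011010(✓)  011011(✓)  100010(✓)  100011(✓)  100100(✓)  100101(✓)  100110(✓)  101001  101010(✓)  101110(✓)  110000(✓)  110001(✓)  110011(✓)  110101(✓)  111100(✓)  111101(✓)
size-2^1 implicants → -00110(✓)  -01110(✓)  -10001  0-0001  0-1000  00-000  00-110(✓)  00000-  00011-  01-001  0110-0(✓)  0110-1(✓)  01100-(✓)  01101-(✓)  1-0011  1-0101  10-010(✓)  10-110(✓)  100-10(✓)  10001-  1001-0  10010-  101-10(✓)  11-101  110-01  1100-1  11000-  11110-
size-2^2 implicants → -0-110  0110--  10--10
Unchecked terms (primes): -0-110, -10001, 0-0001, 0-1000, 00-000, 00000-, 00011-, 001101, 01-001, 0110--, 1-0011, 1-0101, 10--10, 10001-, 1001-0, 10010-, 101001, 11-101, 110-01, 1100-1, 11000-, 11110-
Minterm coverage:
  m1 ⊆ 0-0001,00000-
  m7 ⊆ 00011- [E]
  m8 ⊆ 0-1000,00-000
  m13 ⊆ 001101 [E]
  m14 ⊆ -0-110 [E]
  m17 ⊆ -10001,0-0001,01-001
  m24 ⊆ 0-1000,0110--
  m25 ⊆ 01-001,0110--
  m26 ⊆ 0110-- [E]
  m27 ⊆ 0110-- [E]
  m34 ⊆ 10--10,10001-
  m35 ⊆ 1-0011,10001-
  m36 ⊆ 1001-0,10010-
  m37 ⊆ 1-0101,10010-
  m41 ⊆ 101001 [E]
  m42 ⊆ 10--10 [E]
  m46 ⊆ -0-110,10--10
  m48 ⊆ 11000- [E]
  m49 ⊆ -10001,110-01,1100-1,11000-
  m51 ⊆ 1-0011,1100-1
  m60 ⊆ 11110- [E]
  m61 ⊆ 11-101,11110-
E = {-0-110, 00011-, 001101, 0110--, 10--10, 101001, 11000-, 11110-}
Petrick residual → 0-0001, 0-1000, 1-0011, 10010-
Cover = b'def' + a'c'd'e'f + a'cd'e'f' + a'b'c'de + a'b'cde'f + a'bcd' + ac'd'ef + ab'ef' + ab'c'de' + ab'cd'e'f + abc'd'e' + abcde'  |cover|=12

12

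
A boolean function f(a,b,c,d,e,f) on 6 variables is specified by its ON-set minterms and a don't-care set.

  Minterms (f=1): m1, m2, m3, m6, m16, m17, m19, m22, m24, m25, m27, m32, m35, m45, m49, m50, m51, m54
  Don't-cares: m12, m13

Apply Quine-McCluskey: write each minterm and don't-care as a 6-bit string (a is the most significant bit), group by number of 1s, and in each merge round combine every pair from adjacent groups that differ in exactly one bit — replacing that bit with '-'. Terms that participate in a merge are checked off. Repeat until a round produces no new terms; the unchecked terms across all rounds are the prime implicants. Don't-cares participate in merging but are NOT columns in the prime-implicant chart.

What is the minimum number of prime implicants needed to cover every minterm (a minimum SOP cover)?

10

Round 0: 000001✓ 000010✓ 000011✓ 000110✓ 001100✓ 001101✓ 010000✓ 010001✓ 010011✓ 010110✓ 011000✓ 011001✓ 011011✓ 100000 100011✓ 101101✓ 110001✓ 110010✓ 110011✓ 110110✓
Round 1: -00011✓ -01101 -10001✓ -10011✓ -10110 0-0001✓ 0-0011✓ 0-0110 000-10 0000-1✓ 00001- 00110- 01-000✓ 01-001✓ 01-011✓ 0100-1✓ 01000-✓ 0110-1✓ 01100-✓ 1-0011✓ 110-10 1100-1✓ 11001-
Round 2: --0011 -100-1 0-00-1 01-0-1 01-00-
PIs = {--0011, -01101, -100-1, -10110, 0-00-1, 0-0110, 000-10, 00001-, 00110-, 01-0-1, 01-00-, 100000, 110-10, 11001-}
Coverage chart:
  m1: 0-00-1 ←essential
  m2: 000-10,00001-
  m3: --0011,0-00-1,00001-
  m6: 0-0110,000-10
  m16: 01-00- ←essential
  m17: -100-1,0-00-1,01-0-1,01-00-
  m19: --0011,-100-1,0-00-1,01-0-1
  m22: -10110,0-0110
  m24: 01-00- ←essential
  m25: 01-0-1,01-00-
  m27: 01-0-1 ←essential
  m32: 100000 ←essential
  m35: --0011 ←essential
  m45: -01101 ←essential
  m49: -100-1 ←essential
  m50: 110-10,11001-
  m51: --0011,-100-1,11001-
  m54: -10110,110-10
Essential: --0011, -01101, -100-1, 0-00-1, 01-0-1, 01-00-, 100000
Petrick residual → -10110, 000-10, 110-10
Min cover (10 terms): c'd'ef + b'cde'f + bc'd'f + bc'def' + a'c'd'f + a'b'c'ef' + a'bd'f + a'bd'e' + ab'c'd'e'f' + abc'ef'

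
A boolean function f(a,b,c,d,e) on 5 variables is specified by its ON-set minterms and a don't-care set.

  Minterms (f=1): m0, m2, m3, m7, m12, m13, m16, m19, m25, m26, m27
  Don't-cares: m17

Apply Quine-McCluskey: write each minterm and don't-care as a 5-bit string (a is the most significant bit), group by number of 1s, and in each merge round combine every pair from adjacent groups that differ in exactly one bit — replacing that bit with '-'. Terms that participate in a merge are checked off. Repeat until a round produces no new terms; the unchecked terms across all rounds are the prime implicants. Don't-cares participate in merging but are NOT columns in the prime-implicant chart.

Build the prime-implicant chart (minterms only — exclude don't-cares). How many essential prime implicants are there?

4

size-2^0 implicants → 00000(✓)  00010(✓)  00011(✓)  00111(✓)  01100(✓)  01101(✓)  10000(✓)  10001(✓)  10011(✓)  11001(✓)  11010(✓)  11011(✓)
size-2^1 implicants → -0000  -0011  00-11  000-0  0001-  0110-  1-001(✓)  1-011(✓)  100-1(✓)  1000-  110-1(✓)  1101-
size-2^2 implicants → 1-0-1
Unchecked terms (primes): -0000, -0011, 00-11, 000-0, 0001-, 0110-, 1-0-1, 1000-, 1101-
Minterm coverage:
  m0 ⊆ -0000,000-0
  m2 ⊆ 000-0,0001-
  m3 ⊆ -0011,00-11,0001-
  m7 ⊆ 00-11 [E]
  m12 ⊆ 0110- [E]
  m13 ⊆ 0110- [E]
  m16 ⊆ -0000,1000-
  m19 ⊆ -0011,1-0-1
  m25 ⊆ 1-0-1 [E]
  m26 ⊆ 1101- [E]
  m27 ⊆ 1-0-1,1101-
E = {00-11, 0110-, 1-0-1, 1101-}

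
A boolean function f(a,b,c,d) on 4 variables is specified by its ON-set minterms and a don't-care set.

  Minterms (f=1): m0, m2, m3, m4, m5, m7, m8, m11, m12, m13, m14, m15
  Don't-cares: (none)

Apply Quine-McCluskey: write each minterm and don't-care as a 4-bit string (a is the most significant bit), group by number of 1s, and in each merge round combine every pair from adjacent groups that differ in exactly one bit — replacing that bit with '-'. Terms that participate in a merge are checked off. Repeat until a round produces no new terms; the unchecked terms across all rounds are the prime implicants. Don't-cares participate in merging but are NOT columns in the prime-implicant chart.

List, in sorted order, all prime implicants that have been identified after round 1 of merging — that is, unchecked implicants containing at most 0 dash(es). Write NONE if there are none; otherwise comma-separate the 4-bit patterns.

NONE

size-2^0 implicants → 0000(✓)  0010(✓)  0011(✓)  0100(✓)  0101(✓)  0111(✓)  1000(✓)  1011(✓)  1100(✓)  1101(✓)  1110(✓)  1111(✓)
size-2^1 implicants → -000(✓)  -011(✓)  -100(✓)  -101(✓)  -111(✓)  0-00(✓)  0-11(✓)  00-0  001-  01-1(✓)  010-(✓)  1-00(✓)  1-11(✓)  11-0(✓)  11-1(✓)  110-(✓)  111-(✓)
size-2^2 implicants → --00  --11  -1-1  -10-  11--
Unchecked terms (primes): --00, --11, -1-1, -10-, 00-0, 001-, 11--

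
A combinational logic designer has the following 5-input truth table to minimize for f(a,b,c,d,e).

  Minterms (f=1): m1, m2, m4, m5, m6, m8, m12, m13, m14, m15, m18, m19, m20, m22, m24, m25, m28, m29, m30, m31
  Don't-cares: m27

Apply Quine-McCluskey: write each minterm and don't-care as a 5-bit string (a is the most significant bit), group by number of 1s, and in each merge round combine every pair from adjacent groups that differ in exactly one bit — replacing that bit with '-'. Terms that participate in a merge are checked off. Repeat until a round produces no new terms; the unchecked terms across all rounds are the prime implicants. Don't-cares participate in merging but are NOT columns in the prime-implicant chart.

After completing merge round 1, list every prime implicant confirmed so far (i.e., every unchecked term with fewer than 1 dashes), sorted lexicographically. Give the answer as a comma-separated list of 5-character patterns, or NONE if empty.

NONE

Round 0: 00001✓ 00010✓ 00100✓ 00101✓ 00110✓ 01000✓ 01100✓ 01101✓ 01110✓ 01111✓ 10010✓ 10011✓ 10100✓ 10110✓ 11000✓ 11001✓ 11011✓ 11100✓ 11101✓ 11110✓ 11111✓
Round 1: -0010✓ -0100✓ -0110✓ -1000✓ -1100✓ -1101✓ -1110✓ -1111✓ 0-100✓ 0-101✓ 0-110✓ 00-01 00-10✓ 001-0✓ 0010-✓ 01-00✓ 011-0✓ 011-1✓ 0110-✓ 0111-✓ 1-011 1-100✓ 1-110✓ 10-10✓ 1001- 101-0✓ 11-00✓ 11-01✓ 11-11✓ 110-1✓ 1100-✓ 111-0✓ 111-1✓ 1110-✓ 1111-✓
Round 2: --100✓ --110✓ -0-10 -01-0✓ -1-00 -11-0✓ -11-1✓ -110-✓ -111-✓ 0-1-0✓ 0-10- 011--✓ 1-1-0✓ 11--1 11-0- 111--✓
Round 3: --1-0 -11--
PIs = {--1-0, -0-10, -1-00, -11--, 0-10-, 00-01, 1-011, 1001-, 11--1, 11-0-}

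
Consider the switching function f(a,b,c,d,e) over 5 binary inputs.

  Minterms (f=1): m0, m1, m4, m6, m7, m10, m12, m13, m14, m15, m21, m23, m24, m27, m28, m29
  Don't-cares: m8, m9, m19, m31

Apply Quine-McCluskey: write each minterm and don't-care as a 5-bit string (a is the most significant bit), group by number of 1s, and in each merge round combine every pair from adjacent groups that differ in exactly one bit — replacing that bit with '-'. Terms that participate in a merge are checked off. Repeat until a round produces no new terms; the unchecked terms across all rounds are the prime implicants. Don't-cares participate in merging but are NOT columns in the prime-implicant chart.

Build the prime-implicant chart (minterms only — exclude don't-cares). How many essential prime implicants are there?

[col 0] 00000*, 00001*, 00100*, 00110*, 00111*, 01000*, 01001*, 01010*, 01100*, 01101*, 01110*, 01111*, 10011*, 10101*, 10111*, 11000*, 11011*, 11100*, 11101*, 11111*
[col 1] -0111*, -1000*, -1100*, -1101*, -1111*, 0-000*, 0-001*, 0-100*, 0-110*, 0-111*, 00-00*, 0000-*, 001-0*, 0011-*, 01-00*, 01-01*, 01-10*, 010-0*, 0100-*, 011-0*, 011-1*, 0110-*, 0111-*, 1-011*, 1-101*, 1-111*, 10-11*, 101-1*, 11-00*, 11-11*, 111-1*, 1110-*
[col 2] --111, -1-00, -11-1, -110-, 0--00, 0-00-, 0-1-0, 0-11-, 01--0, 01-0-, 011--, 1--11, 1-1-1
Prime implicants: --111, -1-00, -11-1, -110-, 0--00, 0-00-, 0-1-0, 0-11-, 01--0, 01-0-, 011--, 1--11, 1-1-1
PI chart (minterm → PIs covering it):
  0 | 0--00,0-00-
  1 | 0-00-  (sole → essential)
  4 | 0--00,0-1-0
  6 | 0-1-0,0-11-
  7 | --111,0-11-
  10 | 01--0  (sole → essential)
  12 | -1-00,-110-,0--00,0-1-0,01--0,01-0-,011--
  13 | -11-1,-110-,01-0-,011--
  14 | 0-1-0,0-11-,01--0,011--
  15 | --111,-11-1,0-11-,011--
  21 | 1-1-1  (sole → essential)
  23 | --111,1--11,1-1-1
  24 | -1-00  (sole → essential)
  27 | 1--11  (sole → essential)
  28 | -1-00,-110-
  29 | -11-1,-110-,1-1-1
Essential prime implicants: -1-00, 0-00-, 01--0, 1--11, 1-1-1

5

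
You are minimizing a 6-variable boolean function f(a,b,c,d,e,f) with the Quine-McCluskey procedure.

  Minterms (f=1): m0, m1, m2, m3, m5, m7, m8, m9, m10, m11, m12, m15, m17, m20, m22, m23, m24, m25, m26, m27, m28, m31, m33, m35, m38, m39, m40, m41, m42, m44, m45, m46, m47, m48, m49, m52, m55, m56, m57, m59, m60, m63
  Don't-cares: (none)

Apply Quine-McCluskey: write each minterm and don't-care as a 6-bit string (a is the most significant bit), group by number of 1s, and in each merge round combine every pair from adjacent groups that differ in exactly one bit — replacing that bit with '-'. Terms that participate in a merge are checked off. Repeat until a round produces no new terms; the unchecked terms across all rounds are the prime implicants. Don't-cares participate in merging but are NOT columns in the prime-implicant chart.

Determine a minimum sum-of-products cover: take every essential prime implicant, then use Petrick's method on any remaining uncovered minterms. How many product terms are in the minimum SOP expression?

13

Round 0: 000000✓ 000001✓ 000010✓ 000011✓ 000101✓ 000111✓ 001000✓ 001001✓ 001010✓ 001011✓ 001100✓ 001111✓ 010001✓ 010100✓ 010110✓ 010111✓ 011000✓ 011001✓ 011010✓ 011011✓ 011100✓ 011111✓ 100001✓ 100011✓ 100110✓ 100111✓ 101000✓ 101001✓ 101010✓ 101100✓ 101101✓ 101110✓ 101111✓ 110000✓ 110001✓ 110100✓ 110111✓ 111000✓ 111001✓ 111011✓ 111100✓ 111111✓
Round 1: -00001✓ -00011✓ -00111✓ -01000✓ -01001✓ -01010✓ -01100✓ -01111✓ -10001✓ -10100✓ -10111✓ -11000✓ -11001✓ -11011✓ -11100✓ -11111✓ 0-0001✓ 0-0111✓ 0-1000✓ 0-1001✓ 0-1010✓ 0-1011✓ 0-1100✓ 0-1111✓ 00-000✓ 00-001✓ 00-010✓ 00-011✓ 00-111✓ 000-01✓ 000-11✓ 0000-0✓ 0000-1✓ 00000-✓ 00001-✓ 0001-1✓ 001-00✓ 001-11✓ 0010-0✓ 0010-1✓ 00100-✓ 00101-✓ 01-001✓ 01-100✓ 01-111✓ 0101-0 01011- 011-00✓ 011-11✓ 0110-0✓ 0110-1✓ 01100-✓ 01101-✓ 1-0001✓ 1-0111✓ 1-1000✓ 1-1001✓ 1-1100✓ 1-1111✓ 10-001✓ 10-110✓ 10-111✓ 100-11✓ 1000-1✓ 10011-✓ 101-00✓ 101-01✓ 101-10✓ 1010-0✓ 10100-✓ 1011-0✓ 1011-1✓ 10110-✓ 10111-✓ 11-000✓ 11-001✓ 11-100✓ 11-111✓ 110-00✓ 11000-✓ 111-00✓ 111-11✓ 1110-1✓ 11100-✓
Round 2: --0001✓ --0111✓ --1000✓ --1001✓ --1100✓ --1111✓ -0-001✓ -0-111✓ -00-11 -000-1 -01-00✓ -010-0 -0100-✓ -1-001✓ -1-100 -1-111✓ -11-00✓ -11-11 -110-1 -1100-✓ 0--001✓ 0--111✓ 0-1-00✓ 0-1-11 0-10-0✓ 0-10-1✓ 0-100-✓ 0-101-✓ 00--11 00-0-0✓ 00-0-1✓ 00-00-✓ 00-01-✓ 000--1 0000--✓ 0010--✓ 0110--✓ 1--001✓ 1--111✓ 1-1-00✓ 1-100-✓ 10-11- 101--0 101-0- 1011-- 11--00 11-00-
Round 3: ---001 ---111 --1-00 --100- 0-10-- 00-0--
PIs = {---001, ---111, --1-00, --100-, -00-11, -000-1, -010-0, -1-100, -11-11, -110-1, 0-1-11, 0-10--, 00--11, 00-0--, 000--1, 0101-0, 01011-, 10-11-, 101--0, 101-0-, 1011--, 11--00, 11-00-}
Coverage chart:
  m0: 00-0-- ←essential
  m1: ---001,-000-1,00-0--,000--1
  m2: 00-0-- ←essential
  m3: -00-11,-000-1,00--11,00-0--,000--1
  m5: 000--1 ←essential
  m7: ---111,-00-11,00--11,000--1
  m8: --1-00,--100-,-010-0,0-10--,00-0--
  m9: ---001,--100-,0-10--,00-0--
  m10: -010-0,0-10--,00-0--
  m11: 0-1-11,0-10--,00--11,00-0--
  m12: --1-00 ←essential
  m15: ---111,0-1-11,00--11
  m17: ---001 ←essential
  m20: -1-100,0101-0
  m22: 0101-0,01011-
  m23: ---111,01011-
  m24: --1-00,--100-,0-10--
  m25: ---001,--100-,-110-1,0-10--
  m26: 0-10-- ←essential
  m27: -11-11,-110-1,0-1-11,0-10--
  m28: --1-00,-1-100
  m31: ---111,-11-11,0-1-11
  m33: ---001,-000-1
  m35: -00-11,-000-1
  m38: 10-11- ←essential
  m39: ---111,-00-11,10-11-
  m40: --1-00,--100-,-010-0,101--0,101-0-
  m41: ---001,--100-,101-0-
  m42: -010-0,101--0
  m44: --1-00,101--0,101-0-,1011--
  m45: 101-0-,1011--
  m46: 10-11-,101--0,1011--
  m47: ---111,10-11-,1011--
  m48: 11--00,11-00-
  m49: ---001,11-00-
  m52: -1-100,11--00
  m55: ---111 ←essential
  m56: --1-00,--100-,11--00,11-00-
  m57: ---001,--100-,-110-1,11-00-
  m59: -11-11,-110-1
  m60: --1-00,-1-100,11--00
  m63: ---111,-11-11
Essential: ---001, ---111, --1-00, 0-10--, 00-0--, 000--1, 10-11-
Petrick residual → -00-11, -010-0, -11-11, 0101-0, 101-0-, 11--00
Min cover (13 terms): d'e'f + def + ce'f' + b'c'ef + b'cd'f' + bcef + a'cd' + a'b'd' + a'b'c'f + a'bc'df' + ab'de + ab'ce' + abe'f'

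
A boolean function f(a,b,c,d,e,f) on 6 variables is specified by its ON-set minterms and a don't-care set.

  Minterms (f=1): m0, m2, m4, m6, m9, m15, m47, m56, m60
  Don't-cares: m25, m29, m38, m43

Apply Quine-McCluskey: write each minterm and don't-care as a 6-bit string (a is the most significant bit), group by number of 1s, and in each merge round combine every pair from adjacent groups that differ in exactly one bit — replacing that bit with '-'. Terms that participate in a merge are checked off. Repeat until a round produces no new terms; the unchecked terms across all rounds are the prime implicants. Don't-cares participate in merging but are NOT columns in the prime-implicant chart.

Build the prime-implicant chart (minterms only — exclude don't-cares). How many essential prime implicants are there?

Round 0: 000000✓ 000010✓ 000100✓ 000110✓ 001001✓ 001111✓ 011001✓ 011101✓ 100110✓ 101011✓ 101111✓ 111000✓ 111100✓
Round 1: -00110 -01111 0-1001 000-00✓ 000-10✓ 0000-0✓ 0001-0✓ 011-01 101-11 111-00
Round 2: 000--0
PIs = {-00110, -01111, 0-1001, 000--0, 011-01, 101-11, 111-00}
Coverage chart:
  m0: 000--0 ←essential
  m2: 000--0 ←essential
  m4: 000--0 ←essential
  m6: -00110,000--0
  m9: 0-1001 ←essential
  m15: -01111 ←essential
  m47: -01111,101-11
  m56: 111-00 ←essential
  m60: 111-00 ←essential
Essential: -01111, 0-1001, 000--0, 111-00

4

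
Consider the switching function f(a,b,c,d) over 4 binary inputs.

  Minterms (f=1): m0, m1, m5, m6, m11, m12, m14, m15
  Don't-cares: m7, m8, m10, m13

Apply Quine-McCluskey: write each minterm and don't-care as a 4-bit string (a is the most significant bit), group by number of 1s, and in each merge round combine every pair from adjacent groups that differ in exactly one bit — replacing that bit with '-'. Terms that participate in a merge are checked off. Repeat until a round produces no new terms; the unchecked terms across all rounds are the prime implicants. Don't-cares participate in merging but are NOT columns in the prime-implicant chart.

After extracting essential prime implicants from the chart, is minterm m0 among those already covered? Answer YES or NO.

Round 0: 0000✓ 0001✓ 0101✓ 0110✓ 0111✓ 1000✓ 1010✓ 1011✓ 1100✓ 1101✓ 1110✓ 1111✓
Round 1: -000 -101✓ -110✓ -111✓ 0-01 000- 01-1✓ 011-✓ 1-00✓ 1-10✓ 1-11✓ 10-0✓ 101-✓ 11-0✓ 11-1✓ 110-✓ 111-✓
Round 2: -1-1 -11- 1--0 1-1- 11--
PIs = {-000, -1-1, -11-, 0-01, 000-, 1--0, 1-1-, 11--}
Coverage chart:
  m0: -000,000-
  m1: 0-01,000-
  m5: -1-1,0-01
  m6: -11- ←essential
  m11: 1-1- ←essential
  m12: 1--0,11--
  m14: -11-,1--0,1-1-,11--
  m15: -1-1,-11-,1-1-,11--
Essential: -11-, 1-1-

NO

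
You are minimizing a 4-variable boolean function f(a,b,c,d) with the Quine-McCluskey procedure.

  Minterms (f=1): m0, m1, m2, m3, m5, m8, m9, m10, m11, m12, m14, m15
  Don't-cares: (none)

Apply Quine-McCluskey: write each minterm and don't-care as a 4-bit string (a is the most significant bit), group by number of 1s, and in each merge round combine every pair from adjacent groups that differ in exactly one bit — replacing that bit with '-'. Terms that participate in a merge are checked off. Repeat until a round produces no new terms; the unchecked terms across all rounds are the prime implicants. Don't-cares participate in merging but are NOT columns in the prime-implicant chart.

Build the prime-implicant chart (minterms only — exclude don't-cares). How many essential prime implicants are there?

Round 0: 0000✓ 0001✓ 0010✓ 0011✓ 0101✓ 1000✓ 1001✓ 1010✓ 1011✓ 1100✓ 1110✓ 1111✓
Round 1: -000✓ -001✓ -010✓ -011✓ 0-01 00-0✓ 00-1✓ 000-✓ 001-✓ 1-00✓ 1-10✓ 1-11✓ 10-0✓ 10-1✓ 100-✓ 101-✓ 11-0✓ 111-✓
Round 2: -0-0✓ -0-1✓ -00-✓ -01-✓ 00--✓ 1--0 1-1- 10--✓
Round 3: -0--
PIs = {-0--, 0-01, 1--0, 1-1-}
Coverage chart:
  m0: -0-- ←essential
  m1: -0--,0-01
  m2: -0-- ←essential
  m3: -0-- ←essential
  m5: 0-01 ←essential
  m8: -0--,1--0
  m9: -0-- ←essential
  m10: -0--,1--0,1-1-
  m11: -0--,1-1-
  m12: 1--0 ←essential
  m14: 1--0,1-1-
  m15: 1-1- ←essential
Essential: -0--, 0-01, 1--0, 1-1-

4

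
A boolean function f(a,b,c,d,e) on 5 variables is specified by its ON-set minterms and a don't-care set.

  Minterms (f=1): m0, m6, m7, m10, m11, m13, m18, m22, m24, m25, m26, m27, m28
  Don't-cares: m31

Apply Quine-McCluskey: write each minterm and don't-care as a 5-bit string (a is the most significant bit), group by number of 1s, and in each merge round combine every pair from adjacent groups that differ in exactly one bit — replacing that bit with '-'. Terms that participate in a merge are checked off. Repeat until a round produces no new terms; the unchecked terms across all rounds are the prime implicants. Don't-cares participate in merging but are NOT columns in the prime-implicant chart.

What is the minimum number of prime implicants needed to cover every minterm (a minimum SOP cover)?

[col 0] 00000, 00110*, 00111*, 01010*, 01011*, 01101, 10010*, 10110*, 11000*, 11001*, 11010*, 11011*, 11100*, 11111*
[col 1] -0110, -1010*, -1011*, 0011-, 0101-*, 1-010, 10-10, 11-00, 11-11, 110-0*, 110-1*, 1100-*, 1101-*
[col 2] -101-, 110--
Prime implicants: -0110, -101-, 00000, 0011-, 01101, 1-010, 10-10, 11-00, 11-11, 110--
PI chart (minterm → PIs covering it):
  0 | 00000  (sole → essential)
  6 | -0110,0011-
  7 | 0011-  (sole → essential)
  10 | -101-  (sole → essential)
  11 | -101-  (sole → essential)
  13 | 01101  (sole → essential)
  18 | 1-010,10-10
  22 | -0110,10-10
  24 | 11-00,110--
  25 | 110--  (sole → essential)
  26 | -101-,1-010,110--
  27 | -101-,11-11,110--
  28 | 11-00  (sole → essential)
Essential prime implicants: -101-, 00000, 0011-, 01101, 11-00, 110--
Petrick residual → 10-10
Minimum SOP uses 7 PIs: bc'd + a'b'c'd'e' + a'b'cd + a'bcd'e + ab'de' + abd'e' + abc'

7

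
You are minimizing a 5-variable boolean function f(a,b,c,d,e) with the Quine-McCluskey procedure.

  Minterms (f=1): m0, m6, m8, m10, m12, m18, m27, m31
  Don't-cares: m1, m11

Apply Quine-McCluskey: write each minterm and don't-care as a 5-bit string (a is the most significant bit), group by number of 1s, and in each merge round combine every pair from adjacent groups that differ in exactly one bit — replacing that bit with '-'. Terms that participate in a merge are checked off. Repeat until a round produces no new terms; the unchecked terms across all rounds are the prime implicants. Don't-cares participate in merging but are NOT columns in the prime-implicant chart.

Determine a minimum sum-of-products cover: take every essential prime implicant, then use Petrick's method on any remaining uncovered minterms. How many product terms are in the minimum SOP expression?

6

[col 0] 00000*, 00001*, 00110, 01000*, 01010*, 01011*, 01100*, 10010, 11011*, 11111*
[col 1] -1011, 0-000, 0000-, 01-00, 010-0, 0101-, 11-11
Prime implicants: -1011, 0-000, 0000-, 00110, 01-00, 010-0, 0101-, 10010, 11-11
PI chart (minterm → PIs covering it):
  0 | 0-000,0000-
  6 | 00110  (sole → essential)
  8 | 0-000,01-00,010-0
  10 | 010-0,0101-
  12 | 01-00  (sole → essential)
  18 | 10010  (sole → essential)
  27 | -1011,11-11
  31 | 11-11  (sole → essential)
Essential prime implicants: 00110, 01-00, 10010, 11-11
Petrick residual → 0-000, 010-0
Minimum SOP uses 6 PIs: a'c'd'e' + a'b'cde' + a'bd'e' + a'bc'e' + ab'c'de' + abde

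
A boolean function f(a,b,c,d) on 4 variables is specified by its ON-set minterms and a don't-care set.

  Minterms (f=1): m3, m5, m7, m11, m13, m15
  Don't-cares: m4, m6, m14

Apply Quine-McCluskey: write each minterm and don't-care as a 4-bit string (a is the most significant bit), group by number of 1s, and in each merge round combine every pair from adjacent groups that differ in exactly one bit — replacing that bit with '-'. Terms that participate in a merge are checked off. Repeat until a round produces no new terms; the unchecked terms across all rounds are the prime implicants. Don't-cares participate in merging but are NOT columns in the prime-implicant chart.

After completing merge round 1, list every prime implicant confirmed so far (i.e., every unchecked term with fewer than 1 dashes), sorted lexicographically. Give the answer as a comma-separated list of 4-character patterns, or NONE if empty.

NONE

Round 0: 0011✓ 0100✓ 0101✓ 0110✓ 0111✓ 1011✓ 1101✓ 1110✓ 1111✓
Round 1: -011✓ -101✓ -110✓ -111✓ 0-11✓ 01-0✓ 01-1✓ 010-✓ 011-✓ 1-11✓ 11-1✓ 111-✓
Round 2: --11 -1-1 -11- 01--
PIs = {--11, -1-1, -11-, 01--}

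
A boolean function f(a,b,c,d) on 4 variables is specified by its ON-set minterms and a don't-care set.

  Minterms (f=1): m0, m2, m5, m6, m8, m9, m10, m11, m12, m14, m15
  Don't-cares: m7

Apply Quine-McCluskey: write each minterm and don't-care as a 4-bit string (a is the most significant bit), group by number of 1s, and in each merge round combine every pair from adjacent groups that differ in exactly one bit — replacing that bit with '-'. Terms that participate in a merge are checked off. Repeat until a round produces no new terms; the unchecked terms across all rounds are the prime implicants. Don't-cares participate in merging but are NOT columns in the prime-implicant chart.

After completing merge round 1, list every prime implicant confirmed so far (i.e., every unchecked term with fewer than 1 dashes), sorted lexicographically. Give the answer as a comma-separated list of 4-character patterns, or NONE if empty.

size-2^0 implicants → 0000(✓)  0010(✓)  0101(✓)  0110(✓)  0111(✓)  1000(✓)  1001(✓)  1010(✓)  1011(✓)  1100(✓)  1110(✓)  1111(✓)
size-2^1 implicants → -000(✓)  -010(✓)  -110(✓)  -111(✓)  0-10(✓)  00-0(✓)  01-1  011-(✓)  1-00(✓)  1-10(✓)  1-11(✓)  10-0(✓)  10-1(✓)  100-(✓)  101-(✓)  11-0(✓)  111-(✓)
size-2^2 implicants → --10  -0-0  -11-  1--0  1-1-  10--
Unchecked terms (primes): --10, -0-0, -11-, 01-1, 1--0, 1-1-, 10--

NONE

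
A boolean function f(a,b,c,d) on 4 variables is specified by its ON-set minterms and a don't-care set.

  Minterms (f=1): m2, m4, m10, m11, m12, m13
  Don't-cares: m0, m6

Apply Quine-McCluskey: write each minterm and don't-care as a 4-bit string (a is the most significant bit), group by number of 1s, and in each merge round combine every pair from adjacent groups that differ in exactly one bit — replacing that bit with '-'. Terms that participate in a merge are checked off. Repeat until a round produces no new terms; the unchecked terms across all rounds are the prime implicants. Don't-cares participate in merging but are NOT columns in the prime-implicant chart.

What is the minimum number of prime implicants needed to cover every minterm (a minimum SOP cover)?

size-2^0 implicants → 0000(✓)  0010(✓)  0100(✓)  0110(✓)  1010(✓)  1011(✓)  1100(✓)  1101(✓)
size-2^1 implicants → -010  -100  0-00(✓)  0-10(✓)  00-0(✓)  01-0(✓)  101-  110-
size-2^2 implicants → 0--0
Unchecked terms (primes): -010, -100, 0--0, 101-, 110-
Minterm coverage:
  m2 ⊆ -010,0--0
  m4 ⊆ -100,0--0
  m10 ⊆ -010,101-
  m11 ⊆ 101- [E]
  m12 ⊆ -100,110-
  m13 ⊆ 110- [E]
E = {101-, 110-}
Petrick residual → 0--0
Cover = a'd' + ab'c + abc'  |cover|=3

3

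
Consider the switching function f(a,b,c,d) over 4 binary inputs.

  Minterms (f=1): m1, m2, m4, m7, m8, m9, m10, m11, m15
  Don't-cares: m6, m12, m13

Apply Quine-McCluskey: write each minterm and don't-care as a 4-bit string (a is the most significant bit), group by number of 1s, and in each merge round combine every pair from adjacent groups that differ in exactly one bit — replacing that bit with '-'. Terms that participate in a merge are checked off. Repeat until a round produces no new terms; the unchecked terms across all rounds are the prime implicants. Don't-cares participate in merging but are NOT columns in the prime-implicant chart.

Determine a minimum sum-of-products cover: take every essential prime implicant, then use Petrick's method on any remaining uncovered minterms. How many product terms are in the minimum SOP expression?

5

[col 0] 0001*, 0010*, 0100*, 0110*, 0111*, 1000*, 1001*, 1010*, 1011*, 1100*, 1101*, 1111*
[col 1] -001, -010, -100, -111, 0-10, 01-0, 011-, 1-00*, 1-01*, 1-11*, 10-0*, 10-1*, 100-*, 101-*, 11-1*, 110-*
[col 2] 1--1, 1-0-, 10--
Prime implicants: -001, -010, -100, -111, 0-10, 01-0, 011-, 1--1, 1-0-, 10--
PI chart (minterm → PIs covering it):
  1 | -001  (sole → essential)
  2 | -010,0-10
  4 | -100,01-0
  7 | -111,011-
  8 | 1-0-,10--
  9 | -001,1--1,1-0-,10--
  10 | -010,10--
  11 | 1--1,10--
  15 | -111,1--1
Essential prime implicants: -001
Petrick residual → -010, -100, -111, 10--
Minimum SOP uses 5 PIs: b'c'd + b'cd' + bc'd' + bcd + ab'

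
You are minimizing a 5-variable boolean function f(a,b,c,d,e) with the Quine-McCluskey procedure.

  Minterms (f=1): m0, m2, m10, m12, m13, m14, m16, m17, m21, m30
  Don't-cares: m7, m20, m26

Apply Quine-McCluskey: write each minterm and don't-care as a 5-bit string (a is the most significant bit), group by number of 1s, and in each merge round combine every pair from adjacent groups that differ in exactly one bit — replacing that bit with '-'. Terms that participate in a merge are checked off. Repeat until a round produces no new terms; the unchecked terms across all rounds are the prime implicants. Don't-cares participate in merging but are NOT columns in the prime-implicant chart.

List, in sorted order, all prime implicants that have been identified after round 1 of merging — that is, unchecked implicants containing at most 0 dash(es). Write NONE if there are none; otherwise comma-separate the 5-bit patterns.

[col 0] 00000*, 00010*, 00111, 01010*, 01100*, 01101*, 01110*, 10000*, 10001*, 10100*, 10101*, 11010*, 11110*
[col 1] -0000, -1010*, -1110*, 0-010, 000-0, 01-10*, 011-0, 0110-, 10-00*, 10-01*, 1000-*, 1010-*, 11-10*
[col 2] -1-10, 10-0-
Prime implicants: -0000, -1-10, 0-010, 000-0, 00111, 011-0, 0110-, 10-0-

00111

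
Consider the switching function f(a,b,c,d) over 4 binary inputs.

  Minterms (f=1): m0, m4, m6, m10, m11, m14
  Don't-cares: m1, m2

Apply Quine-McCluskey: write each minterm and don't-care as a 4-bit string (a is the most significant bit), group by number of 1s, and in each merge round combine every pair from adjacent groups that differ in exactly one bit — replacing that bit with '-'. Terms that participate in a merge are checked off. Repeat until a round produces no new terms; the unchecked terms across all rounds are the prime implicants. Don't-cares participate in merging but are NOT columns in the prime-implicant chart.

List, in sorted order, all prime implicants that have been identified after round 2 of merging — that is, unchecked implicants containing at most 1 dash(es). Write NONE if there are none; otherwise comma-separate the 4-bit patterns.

size-2^0 implicants → 0000(✓)  0001(✓)  0010(✓)  0100(✓)  0110(✓)  1010(✓)  1011(✓)  1110(✓)
size-2^1 implicants → -010(✓)  -110(✓)  0-00(✓)  0-10(✓)  00-0(✓)  000-  01-0(✓)  1-10(✓)  101-
size-2^2 implicants → --10  0--0
Unchecked terms (primes): --10, 0--0, 000-, 101-

000-, 101-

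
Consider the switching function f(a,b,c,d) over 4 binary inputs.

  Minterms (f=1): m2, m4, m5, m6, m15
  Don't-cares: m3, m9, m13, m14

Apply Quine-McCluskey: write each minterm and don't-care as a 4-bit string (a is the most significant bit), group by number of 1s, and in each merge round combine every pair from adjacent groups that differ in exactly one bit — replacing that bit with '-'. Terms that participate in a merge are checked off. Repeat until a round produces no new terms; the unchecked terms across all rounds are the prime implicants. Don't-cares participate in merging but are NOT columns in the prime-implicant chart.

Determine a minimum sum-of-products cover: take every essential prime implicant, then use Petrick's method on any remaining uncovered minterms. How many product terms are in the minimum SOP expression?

3

[col 0] 0010*, 0011*, 0100*, 0101*, 0110*, 1001*, 1101*, 1110*, 1111*
[col 1] -101, -110, 0-10, 001-, 01-0, 010-, 1-01, 11-1, 111-
Prime implicants: -101, -110, 0-10, 001-, 01-0, 010-, 1-01, 11-1, 111-
PI chart (minterm → PIs covering it):
  2 | 0-10,001-
  4 | 01-0,010-
  5 | -101,010-
  6 | -110,0-10,01-0
  15 | 11-1,111-
(no essential prime implicants)
Petrick residual → 0-10, 010-, 11-1
Minimum SOP uses 3 PIs: a'cd' + a'bc' + abd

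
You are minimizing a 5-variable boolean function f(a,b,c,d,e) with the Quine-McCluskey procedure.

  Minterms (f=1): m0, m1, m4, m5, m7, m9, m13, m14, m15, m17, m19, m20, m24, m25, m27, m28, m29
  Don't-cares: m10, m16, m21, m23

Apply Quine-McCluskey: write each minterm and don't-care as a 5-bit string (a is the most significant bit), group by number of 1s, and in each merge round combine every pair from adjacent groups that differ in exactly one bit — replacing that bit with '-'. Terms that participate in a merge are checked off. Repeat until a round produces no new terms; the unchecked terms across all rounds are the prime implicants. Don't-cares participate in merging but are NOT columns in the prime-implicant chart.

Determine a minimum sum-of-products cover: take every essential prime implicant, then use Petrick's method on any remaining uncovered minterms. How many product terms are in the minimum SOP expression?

[col 0] 00000*, 00001*, 00100*, 00101*, 00111*, 01001*, 01010*, 01101*, 01110*, 01111*, 10000*, 10001*, 10011*, 10100*, 10101*, 10111*, 11000*, 11001*, 11011*, 11100*, 11101*
[col 1] -0000*, -0001*, -0100*, -0101*, -0111*, -1001*, -1101*, 0-001*, 0-101*, 0-111*, 00-00*, 00-01*, 0000-*, 001-1*, 0010-*, 01-01*, 01-10, 011-1*, 0111-, 1-000*, 1-001*, 1-011*, 1-100*, 1-101*, 10-00*, 10-01*, 10-11*, 100-1*, 1000-*, 101-1*, 1010-*, 11-00*, 11-01*, 110-1*, 1100-*, 1110-*
[col 2] --001*, --101*, -0-00*, -0-01*, -000-*, -01-1, -010-*, -1-01*, 0--01*, 0-1-1, 00-0-*, 1--00*, 1--01*, 1-0-1, 1-00-*, 1-10-*, 10--1, 10-0-*, 11-0-*
[col 3] ---01, -0-0-, 1--0-
Prime implicants: ---01, -0-0-, -01-1, 0-1-1, 01-10, 0111-, 1--0-, 1-0-1, 10--1
PI chart (minterm → PIs covering it):
  0 | -0-0-  (sole → essential)
  1 | ---01,-0-0-
  4 | -0-0-  (sole → essential)
  5 | ---01,-0-0-,-01-1,0-1-1
  7 | -01-1,0-1-1
  9 | ---01  (sole → essential)
  13 | ---01,0-1-1
  14 | 01-10,0111-
  15 | 0-1-1,0111-
  17 | ---01,-0-0-,1--0-,1-0-1,10--1
  19 | 1-0-1,10--1
  20 | -0-0-,1--0-
  24 | 1--0-  (sole → essential)
  25 | ---01,1--0-,1-0-1
  27 | 1-0-1  (sole → essential)
  28 | 1--0-  (sole → essential)
  29 | ---01,1--0-
Essential prime implicants: ---01, -0-0-, 1--0-, 1-0-1
Petrick residual → -01-1, 0111-
Minimum SOP uses 6 PIs: d'e + b'd' + b'ce + a'bcd + ad' + ac'e

6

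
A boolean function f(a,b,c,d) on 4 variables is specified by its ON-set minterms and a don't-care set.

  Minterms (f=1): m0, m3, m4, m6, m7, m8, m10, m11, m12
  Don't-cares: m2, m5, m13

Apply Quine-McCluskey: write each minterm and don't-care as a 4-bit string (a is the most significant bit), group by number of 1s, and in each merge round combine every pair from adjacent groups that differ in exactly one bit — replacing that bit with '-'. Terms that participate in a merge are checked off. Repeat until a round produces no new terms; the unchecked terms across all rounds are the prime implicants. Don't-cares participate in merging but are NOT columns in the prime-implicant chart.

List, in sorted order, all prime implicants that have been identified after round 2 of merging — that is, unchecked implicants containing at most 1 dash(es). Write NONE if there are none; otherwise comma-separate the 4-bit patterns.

size-2^0 implicants → 0000(✓)  0010(✓)  0011(✓)  0100(✓)  0101(✓)  0110(✓)  0111(✓)  1000(✓)  1010(✓)  1011(✓)  1100(✓)  1101(✓)
size-2^1 implicants → -000(✓)  -010(✓)  -011(✓)  -100(✓)  -101(✓)  0-00(✓)  0-10(✓)  0-11(✓)  00-0(✓)  001-(✓)  01-0(✓)  01-1(✓)  010-(✓)  011-(✓)  1-00(✓)  10-0(✓)  101-(✓)  110-(✓)
size-2^2 implicants → --00  -0-0  -01-  -10-  0--0  0-1-  01--
Unchecked terms (primes): --00, -0-0, -01-, -10-, 0--0, 0-1-, 01--

NONE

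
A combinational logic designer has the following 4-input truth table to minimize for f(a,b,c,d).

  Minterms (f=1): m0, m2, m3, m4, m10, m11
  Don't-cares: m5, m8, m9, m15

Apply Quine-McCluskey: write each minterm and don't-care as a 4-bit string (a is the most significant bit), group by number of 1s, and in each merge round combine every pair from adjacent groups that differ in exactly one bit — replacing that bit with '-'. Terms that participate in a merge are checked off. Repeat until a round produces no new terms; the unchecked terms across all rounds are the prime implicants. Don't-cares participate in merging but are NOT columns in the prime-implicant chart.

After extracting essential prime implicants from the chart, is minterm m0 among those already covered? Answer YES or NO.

NO

Round 0: 0000✓ 0010✓ 0011✓ 0100✓ 0101✓ 1000✓ 1001✓ 1010✓ 1011✓ 1111✓
Round 1: -000✓ -010✓ -011✓ 0-00 00-0✓ 001-✓ 010- 1-11 10-0✓ 10-1✓ 100-✓ 101-✓
Round 2: -0-0 -01- 10--
PIs = {-0-0, -01-, 0-00, 010-, 1-11, 10--}
Coverage chart:
  m0: -0-0,0-00
  m2: -0-0,-01-
  m3: -01- ←essential
  m4: 0-00,010-
  m10: -0-0,-01-,10--
  m11: -01-,1-11,10--
Essential: -01-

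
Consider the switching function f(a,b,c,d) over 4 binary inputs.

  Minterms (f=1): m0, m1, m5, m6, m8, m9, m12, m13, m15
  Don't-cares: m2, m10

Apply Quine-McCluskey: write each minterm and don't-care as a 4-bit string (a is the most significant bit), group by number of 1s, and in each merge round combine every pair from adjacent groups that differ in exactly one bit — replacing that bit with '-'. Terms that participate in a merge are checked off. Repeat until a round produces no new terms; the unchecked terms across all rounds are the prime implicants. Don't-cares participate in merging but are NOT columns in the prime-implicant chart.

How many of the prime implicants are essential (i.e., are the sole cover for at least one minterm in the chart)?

Round 0: 0000✓ 0001✓ 0010✓ 0101✓ 0110✓ 1000✓ 1001✓ 1010✓ 1100✓ 1101✓ 1111✓
Round 1: -000✓ -001✓ -010✓ -101✓ 0-01✓ 0-10 00-0✓ 000-✓ 1-00✓ 1-01✓ 10-0✓ 100-✓ 11-1 110-✓
Round 2: --01 -0-0 -00- 1-0-
PIs = {--01, -0-0, -00-, 0-10, 1-0-, 11-1}
Coverage chart:
  m0: -0-0,-00-
  m1: --01,-00-
  m5: --01 ←essential
  m6: 0-10 ←essential
  m8: -0-0,-00-,1-0-
  m9: --01,-00-,1-0-
  m12: 1-0- ←essential
  m13: --01,1-0-,11-1
  m15: 11-1 ←essential
Essential: --01, 0-10, 1-0-, 11-1

4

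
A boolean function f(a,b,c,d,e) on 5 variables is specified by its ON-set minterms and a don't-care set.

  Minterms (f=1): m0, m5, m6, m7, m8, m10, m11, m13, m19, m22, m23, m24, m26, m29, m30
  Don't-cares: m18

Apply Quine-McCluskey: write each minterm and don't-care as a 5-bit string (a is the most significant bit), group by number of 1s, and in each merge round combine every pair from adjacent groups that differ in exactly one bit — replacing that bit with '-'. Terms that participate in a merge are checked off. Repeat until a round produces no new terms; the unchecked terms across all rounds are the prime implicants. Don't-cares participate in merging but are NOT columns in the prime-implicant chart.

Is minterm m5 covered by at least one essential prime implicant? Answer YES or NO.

NO

size-2^0 implicants → 00000(✓)  00101(✓)  00110(✓)  00111(✓)  01000(✓)  01010(✓)  01011(✓)  01101(✓)  10010(✓)  10011(✓)  10110(✓)  10111(✓)  11000(✓)  11010(✓)  11101(✓)  11110(✓)
size-2^1 implicants → -0110(✓)  -0111(✓)  -1000(✓)  -1010(✓)  -1101  0-000  0-101  001-1  0011-(✓)  010-0(✓)  0101-  1-010(✓)  1-110(✓)  10-10(✓)  10-11(✓)  1001-(✓)  1011-(✓)  11-10(✓)  110-0(✓)
size-2^2 implicants → -011-  -10-0  1--10  10-1-
Unchecked terms (primes): -011-, -10-0, -1101, 0-000, 0-101, 001-1, 0101-, 1--10, 10-1-
Minterm coverage:
  m0 ⊆ 0-000 [E]
  m5 ⊆ 0-101,001-1
  m6 ⊆ -011- [E]
  m7 ⊆ -011-,001-1
  m8 ⊆ -10-0,0-000
  m10 ⊆ -10-0,0101-
  m11 ⊆ 0101- [E]
  m13 ⊆ -1101,0-101
  m19 ⊆ 10-1- [E]
  m22 ⊆ -011-,1--10,10-1-
  m23 ⊆ -011-,10-1-
  m24 ⊆ -10-0 [E]
  m26 ⊆ -10-0,1--10
  m29 ⊆ -1101 [E]
  m30 ⊆ 1--10 [E]
E = {-011-, -10-0, -1101, 0-000, 0101-, 1--10, 10-1-}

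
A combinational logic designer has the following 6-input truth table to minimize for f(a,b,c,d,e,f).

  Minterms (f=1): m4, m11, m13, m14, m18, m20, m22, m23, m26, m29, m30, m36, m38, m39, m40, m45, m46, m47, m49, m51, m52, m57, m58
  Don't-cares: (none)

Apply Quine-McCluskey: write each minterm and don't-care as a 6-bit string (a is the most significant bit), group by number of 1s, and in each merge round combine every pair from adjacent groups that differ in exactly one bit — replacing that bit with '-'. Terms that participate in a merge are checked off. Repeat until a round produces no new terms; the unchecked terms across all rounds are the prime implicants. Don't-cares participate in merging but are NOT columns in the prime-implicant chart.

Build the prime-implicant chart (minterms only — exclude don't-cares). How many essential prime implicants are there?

10

size-2^0 implicants → 000100(✓)  001011  001101(✓)  001110(✓)  010010(✓)  010100(✓)  010110(✓)  010111(✓)  011010(✓)  011101(✓)  011110(✓)  100100(✓)  100110(✓)  100111(✓)  101000  101101(✓)  101110(✓)  101111(✓)  110001(✓)  110011(✓)  110100(✓)  111001(✓)  111010(✓)
size-2^1 implicants → -00100(✓)  -01101  -01110  -10100(✓)  -11010  0-0100(✓)  0-1101  0-1110  01-010(✓)  01-110(✓)  010-10(✓)  0101-0  01011-  011-10(✓)  1-0100(✓)  10-110(✓)  10-111(✓)  1001-0  10011-(✓)  1011-1  10111-(✓)  11-001  1100-1
size-2^2 implicants → --0100  01--10  10-11-
Unchecked terms (primes): --0100, -01101, -01110, -11010, 0-1101, 0-1110, 001011, 01--10, 0101-0, 01011-, 10-11-, 1001-0, 101000, 1011-1, 11-001, 1100-1
Minterm coverage:
  m4 ⊆ --0100 [E]
  m11 ⊆ 001011 [E]
  m13 ⊆ -01101,0-1101
  m14 ⊆ -01110,0-1110
  m18 ⊆ 01--10 [E]
  m20 ⊆ --0100,0101-0
  m22 ⊆ 01--10,0101-0,01011-
  m23 ⊆ 01011- [E]
  m26 ⊆ -11010,01--10
  m29 ⊆ 0-1101 [E]
  m30 ⊆ 0-1110,01--10
  m36 ⊆ --0100,1001-0
  m38 ⊆ 10-11-,1001-0
  m39 ⊆ 10-11- [E]
  m40 ⊆ 101000 [E]
  m45 ⊆ -01101,1011-1
  m46 ⊆ -01110,10-11-
  m47 ⊆ 10-11-,1011-1
  m49 ⊆ 11-001,1100-1
  m51 ⊆ 1100-1 [E]
  m52 ⊆ --0100 [E]
  m57 ⊆ 11-001 [E]
  m58 ⊆ -11010 [E]
E = {--0100, -11010, 0-1101, 001011, 01--10, 01011-, 10-11-, 101000, 11-001, 1100-1}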